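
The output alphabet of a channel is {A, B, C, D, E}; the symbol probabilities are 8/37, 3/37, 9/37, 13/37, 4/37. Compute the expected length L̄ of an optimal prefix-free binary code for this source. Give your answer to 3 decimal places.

Repeatedly combine the two least-probable nodes; the expected code length is the sum of the merged weights.
merge 3/37 + 4/37 → 7/37
merge 7/37 + 8/37 → 15/37
merge 9/37 + 13/37 → 22/37
merge 15/37 + 22/37 → 1
L = 7/37 + 15/37 + 22/37 + 1 = 81/37 ≈ 2.189 bits/symbol.

2.189 bits/symbol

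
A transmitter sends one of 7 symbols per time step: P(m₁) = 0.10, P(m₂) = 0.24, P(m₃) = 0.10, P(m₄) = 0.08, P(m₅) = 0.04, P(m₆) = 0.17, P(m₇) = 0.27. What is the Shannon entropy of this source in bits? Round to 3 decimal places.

H = −Σ pᵢ log₂ pᵢ.
−0.10·log₂(0.10) = 0.3322
−0.24·log₂(0.24) = 0.4941
−0.10·log₂(0.10) = 0.3322
−0.08·log₂(0.08) = 0.2915
−0.04·log₂(0.04) = 0.1858
−0.17·log₂(0.17) = 0.4346
−0.27·log₂(0.27) = 0.5100
Sum ≈ 2.5804 → 2.580 bits.

2.580 bits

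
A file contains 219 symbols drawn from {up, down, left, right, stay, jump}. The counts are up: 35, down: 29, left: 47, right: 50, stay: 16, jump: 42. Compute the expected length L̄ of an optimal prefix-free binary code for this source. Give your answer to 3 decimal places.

Probabilities are the counts divided by 219.
Repeatedly combine the two least-probable nodes; the expected code length is the sum of the merged weights.
merge 16/219 + 29/219 → 15/73
merge 35/219 + 14/73 → 77/219
merge 15/73 + 47/219 → 92/219
merge 50/219 + 77/219 → 127/219
merge 92/219 + 127/219 → 1
L = 15/73 + 77/219 + 92/219 + 127/219 + 1 = 560/219 ≈ 2.557 bits/symbol.

2.557 bits/symbol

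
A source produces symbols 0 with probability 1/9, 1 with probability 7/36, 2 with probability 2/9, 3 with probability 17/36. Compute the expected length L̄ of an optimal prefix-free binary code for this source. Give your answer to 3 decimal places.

Repeatedly combine the two least-probable nodes; the expected code length is the sum of the merged weights.
merge 1/9 + 7/36 → 11/36
merge 2/9 + 11/36 → 19/36
merge 17/36 + 19/36 → 1
L = 11/36 + 19/36 + 1 = 11/6 ≈ 1.833 bits/symbol.

1.833 bits/symbol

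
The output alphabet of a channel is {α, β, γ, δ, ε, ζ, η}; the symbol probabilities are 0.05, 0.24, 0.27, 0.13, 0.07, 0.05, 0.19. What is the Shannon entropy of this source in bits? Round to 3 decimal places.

H = −Σ pᵢ log₂ pᵢ.
−0.05·log₂(0.05) = 0.2161
−0.24·log₂(0.24) = 0.4941
−0.27·log₂(0.27) = 0.5100
−0.13·log₂(0.13) = 0.3826
−0.07·log₂(0.07) = 0.2686
−0.05·log₂(0.05) = 0.2161
−0.19·log₂(0.19) = 0.4552
Sum ≈ 2.5428 → 2.543 bits.

2.543 bits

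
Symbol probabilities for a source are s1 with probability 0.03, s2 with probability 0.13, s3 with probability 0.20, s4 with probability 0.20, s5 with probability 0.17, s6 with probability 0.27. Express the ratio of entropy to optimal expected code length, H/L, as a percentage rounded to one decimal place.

Entropy H = −Σ p log₂ p ≈ 2.4078 bits.
Huffman merges: 3/100+13/100→4/25; 4/25+17/100→33/100; 1/5+1/5→2/5; 27/100+33/100→3/5; 2/5+3/5→1. L = 249/100 ≈ 2.4900.
Efficiency = H/L = 2.4078/2.4900 = 96.7%.

96.7%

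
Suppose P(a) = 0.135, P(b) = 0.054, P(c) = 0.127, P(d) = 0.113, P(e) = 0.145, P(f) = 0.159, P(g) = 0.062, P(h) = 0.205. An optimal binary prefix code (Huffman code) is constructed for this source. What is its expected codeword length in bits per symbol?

2.911 bits/symbol

Repeatedly combine the two least-probable nodes; the expected code length is the sum of the merged weights.
merge 27/500 + 31/500 → 29/250
merge 113/1000 + 29/250 → 229/1000
merge 127/1000 + 27/200 → 131/500
merge 29/200 + 159/1000 → 38/125
merge 41/200 + 229/1000 → 217/500
merge 131/500 + 38/125 → 283/500
merge 217/500 + 283/500 → 1
L = 29/250 + 229/1000 + 131/500 + 38/125 + 217/500 + 283/500 + 1 = 2911/1000 = 2.911 bits/symbol.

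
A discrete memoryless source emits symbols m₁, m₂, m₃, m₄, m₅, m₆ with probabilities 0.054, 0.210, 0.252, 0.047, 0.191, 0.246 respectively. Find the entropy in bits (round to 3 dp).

H = −Σ pᵢ log₂ pᵢ.
−0.054·log₂(0.054) = 0.2274
−0.210·log₂(0.210) = 0.4728
−0.252·log₂(0.252) = 0.5011
−0.047·log₂(0.047) = 0.2073
−0.191·log₂(0.191) = 0.4562
−0.246·log₂(0.246) = 0.4977
Sum ≈ 2.3625 → 2.363 bits.

2.363 bits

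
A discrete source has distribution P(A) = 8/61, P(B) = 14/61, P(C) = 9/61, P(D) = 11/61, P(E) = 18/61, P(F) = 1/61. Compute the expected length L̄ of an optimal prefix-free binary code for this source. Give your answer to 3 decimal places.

2.443 bits/symbol

Repeatedly combine the two least-probable nodes; the expected code length is the sum of the merged weights.
merge 1/61 + 8/61 → 9/61
merge 9/61 + 9/61 → 18/61
merge 11/61 + 14/61 → 25/61
merge 18/61 + 18/61 → 36/61
merge 25/61 + 36/61 → 1
L = 9/61 + 18/61 + 25/61 + 36/61 + 1 = 149/61 ≈ 2.443 bits/symbol.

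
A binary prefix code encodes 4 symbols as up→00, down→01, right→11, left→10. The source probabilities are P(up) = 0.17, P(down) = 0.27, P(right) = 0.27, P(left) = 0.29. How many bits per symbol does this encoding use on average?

2 bits/symbol

L̄ = Σ pᵢ·ℓᵢ = 0.17·2 + 0.27·2 + 0.27·2 + 0.29·2 = 2 bits/symbol.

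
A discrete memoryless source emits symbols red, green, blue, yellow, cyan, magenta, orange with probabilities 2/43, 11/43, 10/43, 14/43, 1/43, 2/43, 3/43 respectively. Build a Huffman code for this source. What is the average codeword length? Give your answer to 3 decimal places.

Repeatedly combine the two least-probable nodes; the expected code length is the sum of the merged weights.
merge 1/43 + 2/43 → 3/43
merge 2/43 + 3/43 → 5/43
merge 3/43 + 5/43 → 8/43
merge 8/43 + 10/43 → 18/43
merge 11/43 + 14/43 → 25/43
merge 18/43 + 25/43 → 1
L = 3/43 + 5/43 + 8/43 + 18/43 + 25/43 + 1 = 102/43 ≈ 2.372 bits/symbol.

2.372 bits/symbol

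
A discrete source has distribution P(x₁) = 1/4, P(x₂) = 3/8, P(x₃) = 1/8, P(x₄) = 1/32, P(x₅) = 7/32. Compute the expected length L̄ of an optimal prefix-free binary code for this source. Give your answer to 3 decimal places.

2.156 bits/symbol

Repeatedly combine the two least-probable nodes; the expected code length is the sum of the merged weights.
merge 1/32 + 1/8 → 5/32
merge 5/32 + 7/32 → 3/8
merge 1/4 + 3/8 → 5/8
merge 3/8 + 5/8 → 1
L = 5/32 + 3/8 + 5/8 + 1 = 69/32 ≈ 2.156 bits/symbol.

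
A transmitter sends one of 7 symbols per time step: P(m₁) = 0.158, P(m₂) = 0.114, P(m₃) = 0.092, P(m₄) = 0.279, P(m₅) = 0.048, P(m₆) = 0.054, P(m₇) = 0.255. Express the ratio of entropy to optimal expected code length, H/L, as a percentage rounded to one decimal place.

Entropy H = −Σ p log₂ p ≈ 2.5486 bits.
Huffman merges: 6/125+27/500→51/500; 23/250+51/500→97/500; 57/500+79/500→34/125; 97/500+51/200→449/1000; 34/125+279/1000→551/1000; 449/1000+551/1000→1. L = 321/125 ≈ 2.5680.
Efficiency = H/L = 2.5486/2.5680 = 99.2%.

99.2%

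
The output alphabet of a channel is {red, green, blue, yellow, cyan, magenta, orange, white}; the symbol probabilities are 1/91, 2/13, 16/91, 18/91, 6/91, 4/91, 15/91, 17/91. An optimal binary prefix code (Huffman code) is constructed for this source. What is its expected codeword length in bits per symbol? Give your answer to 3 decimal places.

Repeatedly combine the two least-probable nodes; the expected code length is the sum of the merged weights.
merge 1/91 + 4/91 → 5/91
merge 5/91 + 6/91 → 11/91
merge 11/91 + 2/13 → 25/91
merge 15/91 + 16/91 → 31/91
merge 17/91 + 18/91 → 5/13
merge 25/91 + 31/91 → 8/13
merge 5/13 + 8/13 → 1
L = 5/91 + 11/91 + 25/91 + 31/91 + 5/13 + 8/13 + 1 = 254/91 ≈ 2.791 bits/symbol.

2.791 bits/symbol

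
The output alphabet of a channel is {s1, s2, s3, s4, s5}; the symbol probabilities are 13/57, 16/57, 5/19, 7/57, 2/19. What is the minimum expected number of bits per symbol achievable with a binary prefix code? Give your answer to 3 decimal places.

2.228 bits/symbol

Repeatedly combine the two least-probable nodes; the expected code length is the sum of the merged weights.
merge 2/19 + 7/57 → 13/57
merge 13/57 + 13/57 → 26/57
merge 5/19 + 16/57 → 31/57
merge 26/57 + 31/57 → 1
L = 13/57 + 26/57 + 31/57 + 1 = 127/57 ≈ 2.228 bits/symbol.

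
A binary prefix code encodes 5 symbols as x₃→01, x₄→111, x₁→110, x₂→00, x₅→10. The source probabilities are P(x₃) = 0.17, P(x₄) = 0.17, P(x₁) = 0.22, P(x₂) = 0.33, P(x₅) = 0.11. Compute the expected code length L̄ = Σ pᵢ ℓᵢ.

2.39 bits/symbol

L̄ = Σ pᵢ·ℓᵢ = 0.17·2 + 0.17·3 + 0.22·3 + 0.33·2 + 0.11·2 = 2.39 bits/symbol.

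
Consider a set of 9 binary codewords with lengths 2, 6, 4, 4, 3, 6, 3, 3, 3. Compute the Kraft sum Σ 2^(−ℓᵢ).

With common denominator 2^6 = 64: Σ 2^(−ℓᵢ) = 16/64 + 1/64 + 4/64 + 4/64 + 8/64 + 1/64 + 8/64 + 8/64 + 8/64 = 58/64 = 0.90625.

0.90625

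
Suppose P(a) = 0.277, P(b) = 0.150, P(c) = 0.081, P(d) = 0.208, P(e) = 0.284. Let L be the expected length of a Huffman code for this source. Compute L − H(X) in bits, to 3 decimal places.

Entropy H = −Σ p log₂ p ≈ 2.2042 bits.
Huffman merges: 81/1000+3/20→231/1000; 26/125+231/1000→439/1000; 277/1000+71/250→561/1000; 439/1000+561/1000→1. L = 2231/1000 ≈ 2.2310.
L − H = 2.2310 − 2.2042 = 0.027 bits.

0.027 bits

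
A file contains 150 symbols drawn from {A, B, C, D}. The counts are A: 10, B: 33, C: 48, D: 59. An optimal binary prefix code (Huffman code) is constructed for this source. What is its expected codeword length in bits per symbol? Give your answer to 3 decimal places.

1.893 bits/symbol

Probabilities are the counts divided by 150.
Repeatedly combine the two least-probable nodes; the expected code length is the sum of the merged weights.
merge 1/15 + 11/50 → 43/150
merge 43/150 + 8/25 → 91/150
merge 59/150 + 91/150 → 1
L = 43/150 + 91/150 + 1 = 142/75 ≈ 1.893 bits/symbol.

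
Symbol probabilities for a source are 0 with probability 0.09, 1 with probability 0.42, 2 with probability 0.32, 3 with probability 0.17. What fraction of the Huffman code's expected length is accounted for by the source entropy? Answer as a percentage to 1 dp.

97.8%

Entropy H = −Σ p log₂ p ≈ 1.7989 bits.
Huffman merges: 9/100+17/100→13/50; 13/50+8/25→29/50; 21/50+29/50→1. L = 46/25 ≈ 1.8400.
Efficiency = H/L = 1.7989/1.8400 = 97.8%.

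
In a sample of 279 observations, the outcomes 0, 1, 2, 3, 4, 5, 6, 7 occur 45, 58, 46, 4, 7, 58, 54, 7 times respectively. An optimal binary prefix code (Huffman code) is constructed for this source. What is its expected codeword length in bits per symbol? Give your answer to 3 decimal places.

2.688 bits/symbol

Probabilities are the counts divided by 279.
Repeatedly combine the two least-probable nodes; the expected code length is the sum of the merged weights.
merge 4/279 + 7/279 → 11/279
merge 7/279 + 11/279 → 2/31
merge 2/31 + 5/31 → 7/31
merge 46/279 + 6/31 → 100/279
merge 58/279 + 58/279 → 116/279
merge 7/31 + 100/279 → 163/279
merge 116/279 + 163/279 → 1
L = 11/279 + 2/31 + 7/31 + 100/279 + 116/279 + 163/279 + 1 = 250/93 ≈ 2.688 bits/symbol.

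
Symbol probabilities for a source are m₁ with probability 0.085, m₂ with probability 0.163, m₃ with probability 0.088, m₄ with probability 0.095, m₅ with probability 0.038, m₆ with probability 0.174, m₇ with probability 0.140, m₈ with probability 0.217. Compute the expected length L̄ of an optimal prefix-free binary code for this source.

Repeatedly combine the two least-probable nodes; the expected code length is the sum of the merged weights.
merge 19/500 + 17/200 → 123/1000
merge 11/125 + 19/200 → 183/1000
merge 123/1000 + 7/50 → 263/1000
merge 163/1000 + 87/500 → 337/1000
merge 183/1000 + 217/1000 → 2/5
merge 263/1000 + 337/1000 → 3/5
merge 2/5 + 3/5 → 1
L = 123/1000 + 183/1000 + 263/1000 + 337/1000 + 2/5 + 3/5 + 1 = 1453/500 = 2.906 bits/symbol.

2.906 bits/symbol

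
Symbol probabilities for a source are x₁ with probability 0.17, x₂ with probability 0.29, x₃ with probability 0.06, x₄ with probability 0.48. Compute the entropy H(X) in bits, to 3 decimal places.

H = −Σ pᵢ log₂ pᵢ.
−0.17·log₂(0.17) = 0.4346
−0.29·log₂(0.29) = 0.5179
−0.06·log₂(0.06) = 0.2435
−0.48·log₂(0.48) = 0.5083
Sum ≈ 1.7043 → 1.704 bits.

1.704 bits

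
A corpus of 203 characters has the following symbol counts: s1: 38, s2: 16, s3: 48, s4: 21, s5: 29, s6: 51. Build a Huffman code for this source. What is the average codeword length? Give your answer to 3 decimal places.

Probabilities are the counts divided by 203.
Repeatedly combine the two least-probable nodes; the expected code length is the sum of the merged weights.
merge 16/203 + 3/29 → 37/203
merge 1/7 + 37/203 → 66/203
merge 38/203 + 48/203 → 86/203
merge 51/203 + 66/203 → 117/203
merge 86/203 + 117/203 → 1
L = 37/203 + 66/203 + 86/203 + 117/203 + 1 = 509/203 ≈ 2.507 bits/symbol.

2.507 bits/symbol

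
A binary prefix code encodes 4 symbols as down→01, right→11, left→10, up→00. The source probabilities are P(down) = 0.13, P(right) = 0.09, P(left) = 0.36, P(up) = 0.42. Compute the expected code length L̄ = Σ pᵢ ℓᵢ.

2 bits/symbol

L̄ = Σ pᵢ·ℓᵢ = 0.13·2 + 0.09·2 + 0.36·2 + 0.42·2 = 2 bits/symbol.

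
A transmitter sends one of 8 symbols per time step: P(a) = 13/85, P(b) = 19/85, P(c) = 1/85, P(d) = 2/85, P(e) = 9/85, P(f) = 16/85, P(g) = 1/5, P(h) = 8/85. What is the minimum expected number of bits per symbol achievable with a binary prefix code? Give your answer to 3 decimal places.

Repeatedly combine the two least-probable nodes; the expected code length is the sum of the merged weights.
merge 1/85 + 2/85 → 3/85
merge 3/85 + 8/85 → 11/85
merge 9/85 + 11/85 → 4/17
merge 13/85 + 16/85 → 29/85
merge 1/5 + 19/85 → 36/85
merge 4/17 + 29/85 → 49/85
merge 36/85 + 49/85 → 1
L = 3/85 + 11/85 + 4/17 + 29/85 + 36/85 + 49/85 + 1 = 233/85 ≈ 2.741 bits/symbol.

2.741 bits/symbol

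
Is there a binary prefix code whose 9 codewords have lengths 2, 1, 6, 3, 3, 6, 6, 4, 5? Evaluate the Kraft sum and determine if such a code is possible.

With common denominator 2^6 = 64: Σ 2^(−ℓᵢ) = 16/64 + 32/64 + 1/64 + 8/64 + 8/64 + 1/64 + 1/64 + 4/64 + 2/64 = 73/64 = 1.140625.
Kraft's inequality requires Σ ≤ 1; here Σ = 1.140625 > 1, so no such prefix code exists.

1.140625; no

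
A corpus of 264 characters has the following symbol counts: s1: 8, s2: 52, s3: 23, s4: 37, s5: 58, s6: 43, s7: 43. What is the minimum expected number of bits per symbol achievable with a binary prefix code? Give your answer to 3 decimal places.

Probabilities are the counts divided by 264.
Repeatedly combine the two least-probable nodes; the expected code length is the sum of the merged weights.
merge 1/33 + 23/264 → 31/264
merge 31/264 + 37/264 → 17/66
merge 43/264 + 43/264 → 43/132
merge 13/66 + 29/132 → 5/12
merge 17/66 + 43/132 → 7/12
merge 5/12 + 7/12 → 1
L = 31/264 + 17/66 + 43/132 + 5/12 + 7/12 + 1 = 713/264 ≈ 2.701 bits/symbol.

2.701 bits/symbol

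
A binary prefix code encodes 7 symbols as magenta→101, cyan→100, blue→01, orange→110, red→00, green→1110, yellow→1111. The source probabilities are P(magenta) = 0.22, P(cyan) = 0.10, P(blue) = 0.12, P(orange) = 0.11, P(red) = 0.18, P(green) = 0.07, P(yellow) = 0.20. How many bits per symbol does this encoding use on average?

L̄ = Σ pᵢ·ℓᵢ = 0.22·3 + 0.10·3 + 0.12·2 + 0.11·3 + 0.18·2 + 0.07·4 + 0.20·4 = 2.97 bits/symbol.

2.97 bits/symbol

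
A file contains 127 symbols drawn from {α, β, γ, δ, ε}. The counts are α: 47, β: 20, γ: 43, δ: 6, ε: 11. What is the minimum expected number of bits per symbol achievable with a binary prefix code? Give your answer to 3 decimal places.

2.055 bits/symbol

Probabilities are the counts divided by 127.
Repeatedly combine the two least-probable nodes; the expected code length is the sum of the merged weights.
merge 6/127 + 11/127 → 17/127
merge 17/127 + 20/127 → 37/127
merge 37/127 + 43/127 → 80/127
merge 47/127 + 80/127 → 1
L = 17/127 + 37/127 + 80/127 + 1 = 261/127 ≈ 2.055 bits/symbol.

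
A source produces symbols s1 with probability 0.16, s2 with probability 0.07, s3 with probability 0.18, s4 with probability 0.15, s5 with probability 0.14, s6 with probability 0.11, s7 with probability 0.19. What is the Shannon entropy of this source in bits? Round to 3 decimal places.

2.750 bits

H = −Σ pᵢ log₂ pᵢ.
−0.16·log₂(0.16) = 0.4230
−0.07·log₂(0.07) = 0.2686
−0.18·log₂(0.18) = 0.4453
−0.15·log₂(0.15) = 0.4105
−0.14·log₂(0.14) = 0.3971
−0.11·log₂(0.11) = 0.3503
−0.19·log₂(0.19) = 0.4552
Sum ≈ 2.7500 → 2.750 bits.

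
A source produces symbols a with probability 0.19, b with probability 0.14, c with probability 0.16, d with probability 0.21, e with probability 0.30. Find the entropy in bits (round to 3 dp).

2.269 bits

H = −Σ pᵢ log₂ pᵢ.
−0.19·log₂(0.19) = 0.4552
−0.14·log₂(0.14) = 0.3971
−0.16·log₂(0.16) = 0.4230
−0.21·log₂(0.21) = 0.4728
−0.30·log₂(0.30) = 0.5211
Sum ≈ 2.2693 → 2.269 bits.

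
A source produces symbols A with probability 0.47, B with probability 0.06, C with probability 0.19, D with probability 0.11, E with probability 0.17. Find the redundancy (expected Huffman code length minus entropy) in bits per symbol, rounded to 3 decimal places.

0.044 bits

Entropy H = −Σ p log₂ p ≈ 1.9956 bits.
Huffman merges: 3/50+11/100→17/100; 17/100+17/100→17/50; 19/100+17/50→53/100; 47/100+53/100→1. L = 51/25 ≈ 2.0400.
L − H = 2.0400 − 1.9956 = 0.044 bits.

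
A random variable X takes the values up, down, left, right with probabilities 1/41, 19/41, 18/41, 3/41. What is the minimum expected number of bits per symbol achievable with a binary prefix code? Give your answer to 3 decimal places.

1.634 bits/symbol

Repeatedly combine the two least-probable nodes; the expected code length is the sum of the merged weights.
merge 1/41 + 3/41 → 4/41
merge 4/41 + 18/41 → 22/41
merge 19/41 + 22/41 → 1
L = 4/41 + 22/41 + 1 = 67/41 ≈ 1.634 bits/symbol.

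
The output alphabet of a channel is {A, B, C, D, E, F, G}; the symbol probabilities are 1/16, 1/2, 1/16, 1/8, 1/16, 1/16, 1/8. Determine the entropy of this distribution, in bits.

Each probability is a power of 1/2, so log₂(1/p) is an integer.
H = Σ p·log₂(1/p) = 1/16·4 + 1/2·1 + 1/16·4 + 1/8·3 + 1/16·4 + 1/16·4 + 1/8·3 = 2.25 bits.

2.25 bits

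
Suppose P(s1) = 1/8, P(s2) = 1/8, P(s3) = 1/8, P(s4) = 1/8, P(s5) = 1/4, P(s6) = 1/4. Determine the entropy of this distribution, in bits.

2.5 bits

Each probability is a power of 1/2, so log₂(1/p) is an integer.
H = Σ p·log₂(1/p) = 1/8·3 + 1/8·3 + 1/8·3 + 1/8·3 + 1/4·2 + 1/4·2 = 2.5 bits.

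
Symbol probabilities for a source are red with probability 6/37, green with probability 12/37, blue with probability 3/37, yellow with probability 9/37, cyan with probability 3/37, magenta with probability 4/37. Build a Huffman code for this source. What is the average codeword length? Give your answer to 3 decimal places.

2.432 bits/symbol

Repeatedly combine the two least-probable nodes; the expected code length is the sum of the merged weights.
merge 3/37 + 3/37 → 6/37
merge 4/37 + 6/37 → 10/37
merge 6/37 + 9/37 → 15/37
merge 10/37 + 12/37 → 22/37
merge 15/37 + 22/37 → 1
L = 6/37 + 10/37 + 15/37 + 22/37 + 1 = 90/37 ≈ 2.432 bits/symbol.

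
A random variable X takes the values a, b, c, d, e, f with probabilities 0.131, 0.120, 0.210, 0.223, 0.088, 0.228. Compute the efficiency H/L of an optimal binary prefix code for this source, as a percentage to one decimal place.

Entropy H = −Σ p log₂ p ≈ 2.5017 bits.
Huffman merges: 11/125+3/25→26/125; 131/1000+26/125→339/1000; 21/100+223/1000→433/1000; 57/250+339/1000→567/1000; 433/1000+567/1000→1. L = 2547/1000 ≈ 2.5470.
Efficiency = H/L = 2.5017/2.5470 = 98.2%.

98.2%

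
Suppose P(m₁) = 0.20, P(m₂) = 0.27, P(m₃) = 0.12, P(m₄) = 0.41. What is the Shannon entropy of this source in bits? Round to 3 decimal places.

H = −Σ pᵢ log₂ pᵢ.
−0.20·log₂(0.20) = 0.4644
−0.27·log₂(0.27) = 0.5100
−0.12·log₂(0.12) = 0.3671
−0.41·log₂(0.41) = 0.5274
Sum ≈ 1.8689 → 1.869 bits.

1.869 bits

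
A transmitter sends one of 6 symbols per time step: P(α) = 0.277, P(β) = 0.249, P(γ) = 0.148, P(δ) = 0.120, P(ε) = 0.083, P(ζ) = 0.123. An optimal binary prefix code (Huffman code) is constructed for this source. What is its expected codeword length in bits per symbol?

2.474 bits/symbol

Repeatedly combine the two least-probable nodes; the expected code length is the sum of the merged weights.
merge 83/1000 + 3/25 → 203/1000
merge 123/1000 + 37/250 → 271/1000
merge 203/1000 + 249/1000 → 113/250
merge 271/1000 + 277/1000 → 137/250
merge 113/250 + 137/250 → 1
L = 203/1000 + 271/1000 + 113/250 + 137/250 + 1 = 1237/500 = 2.474 bits/symbol.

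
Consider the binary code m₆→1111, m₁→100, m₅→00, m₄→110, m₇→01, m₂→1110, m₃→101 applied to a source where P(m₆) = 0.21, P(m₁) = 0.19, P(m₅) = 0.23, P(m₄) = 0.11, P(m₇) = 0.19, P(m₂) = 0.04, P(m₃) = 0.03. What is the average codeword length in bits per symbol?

L̄ = Σ pᵢ·ℓᵢ = 0.21·4 + 0.19·3 + 0.23·2 + 0.11·3 + 0.19·2 + 0.04·4 + 0.03·3 = 2.83 bits/symbol.

2.83 bits/symbol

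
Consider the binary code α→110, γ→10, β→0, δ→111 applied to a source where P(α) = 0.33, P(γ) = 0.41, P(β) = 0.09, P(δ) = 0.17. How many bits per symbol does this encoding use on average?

L̄ = Σ pᵢ·ℓᵢ = 0.33·3 + 0.41·2 + 0.09·1 + 0.17·3 = 2.41 bits/symbol.

2.41 bits/symbol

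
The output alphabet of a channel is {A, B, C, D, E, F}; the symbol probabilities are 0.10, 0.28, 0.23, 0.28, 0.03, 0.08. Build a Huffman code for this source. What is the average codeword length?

2.32 bits/symbol

Repeatedly combine the two least-probable nodes; the expected code length is the sum of the merged weights.
merge 3/100 + 2/25 → 11/100
merge 1/10 + 11/100 → 21/100
merge 21/100 + 23/100 → 11/25
merge 7/25 + 7/25 → 14/25
merge 11/25 + 14/25 → 1
L = 11/100 + 21/100 + 11/25 + 14/25 + 1 = 58/25 = 2.32 bits/symbol.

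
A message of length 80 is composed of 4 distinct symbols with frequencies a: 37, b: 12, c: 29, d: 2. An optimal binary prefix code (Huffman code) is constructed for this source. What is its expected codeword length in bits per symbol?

1.7125 bits/symbol

Probabilities are the counts divided by 80.
Repeatedly combine the two least-probable nodes; the expected code length is the sum of the merged weights.
merge 1/40 + 3/20 → 7/40
merge 7/40 + 29/80 → 43/80
merge 37/80 + 43/80 → 1
L = 7/40 + 43/80 + 1 = 137/80 = 1.7125 bits/symbol.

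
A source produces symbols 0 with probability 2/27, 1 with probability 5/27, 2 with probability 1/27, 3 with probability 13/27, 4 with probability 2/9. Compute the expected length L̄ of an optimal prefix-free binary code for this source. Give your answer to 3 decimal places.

Repeatedly combine the two least-probable nodes; the expected code length is the sum of the merged weights.
merge 1/27 + 2/27 → 1/9
merge 1/9 + 5/27 → 8/27
merge 2/9 + 8/27 → 14/27
merge 13/27 + 14/27 → 1
L = 1/9 + 8/27 + 14/27 + 1 = 52/27 ≈ 1.926 bits/symbol.

1.926 bits/symbol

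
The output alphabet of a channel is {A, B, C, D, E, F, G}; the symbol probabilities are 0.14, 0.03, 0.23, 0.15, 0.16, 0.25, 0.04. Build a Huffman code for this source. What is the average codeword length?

Repeatedly combine the two least-probable nodes; the expected code length is the sum of the merged weights.
merge 3/100 + 1/25 → 7/100
merge 7/100 + 7/50 → 21/100
merge 3/20 + 4/25 → 31/100
merge 21/100 + 23/100 → 11/25
merge 1/4 + 31/100 → 14/25
merge 11/25 + 14/25 → 1
L = 7/100 + 21/100 + 31/100 + 11/25 + 14/25 + 1 = 259/100 = 2.59 bits/symbol.

2.59 bits/symbol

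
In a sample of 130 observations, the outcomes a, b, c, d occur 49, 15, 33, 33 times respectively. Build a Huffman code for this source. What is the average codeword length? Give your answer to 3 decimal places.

Probabilities are the counts divided by 130.
Repeatedly combine the two least-probable nodes; the expected code length is the sum of the merged weights.
merge 3/26 + 33/130 → 24/65
merge 33/130 + 24/65 → 81/130
merge 49/130 + 81/130 → 1
L = 24/65 + 81/130 + 1 = 259/130 ≈ 1.992 bits/symbol.

1.992 bits/symbol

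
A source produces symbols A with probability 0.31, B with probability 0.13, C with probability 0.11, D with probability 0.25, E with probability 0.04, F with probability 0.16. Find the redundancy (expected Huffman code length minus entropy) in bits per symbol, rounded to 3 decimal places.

0.065 bits

Entropy H = −Σ p log₂ p ≈ 2.3655 bits.
Huffman merges: 1/25+11/100→3/20; 13/100+3/20→7/25; 4/25+1/4→41/100; 7/25+31/100→59/100; 41/100+59/100→1. L = 243/100 ≈ 2.4300.
L − H = 2.4300 − 2.3655 = 0.065 bits.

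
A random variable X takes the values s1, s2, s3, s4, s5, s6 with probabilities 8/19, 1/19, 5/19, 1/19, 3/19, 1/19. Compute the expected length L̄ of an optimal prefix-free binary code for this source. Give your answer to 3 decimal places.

2.158 bits/symbol

Repeatedly combine the two least-probable nodes; the expected code length is the sum of the merged weights.
merge 1/19 + 1/19 → 2/19
merge 1/19 + 2/19 → 3/19
merge 3/19 + 3/19 → 6/19
merge 5/19 + 6/19 → 11/19
merge 8/19 + 11/19 → 1
L = 2/19 + 3/19 + 6/19 + 11/19 + 1 = 41/19 ≈ 2.158 bits/symbol.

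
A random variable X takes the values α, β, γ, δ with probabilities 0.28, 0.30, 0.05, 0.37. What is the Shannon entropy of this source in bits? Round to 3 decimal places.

1.782 bits

H = −Σ pᵢ log₂ pᵢ.
−0.28·log₂(0.28) = 0.5142
−0.30·log₂(0.30) = 0.5211
−0.05·log₂(0.05) = 0.2161
−0.37·log₂(0.37) = 0.5307
Sum ≈ 1.7821 → 1.782 bits.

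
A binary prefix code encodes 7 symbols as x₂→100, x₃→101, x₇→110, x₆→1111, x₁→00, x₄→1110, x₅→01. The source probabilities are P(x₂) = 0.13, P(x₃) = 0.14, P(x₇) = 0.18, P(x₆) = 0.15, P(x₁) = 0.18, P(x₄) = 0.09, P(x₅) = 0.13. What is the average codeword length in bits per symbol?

L̄ = Σ pᵢ·ℓᵢ = 0.13·3 + 0.14·3 + 0.18·3 + 0.15·4 + 0.18·2 + 0.09·4 + 0.13·2 = 2.93 bits/symbol.

2.93 bits/symbol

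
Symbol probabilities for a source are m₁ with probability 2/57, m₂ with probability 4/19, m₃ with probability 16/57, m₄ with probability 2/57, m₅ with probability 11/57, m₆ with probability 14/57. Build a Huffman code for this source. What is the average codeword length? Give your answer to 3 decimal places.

Repeatedly combine the two least-probable nodes; the expected code length is the sum of the merged weights.
merge 2/57 + 2/57 → 4/57
merge 4/57 + 11/57 → 5/19
merge 4/19 + 14/57 → 26/57
merge 5/19 + 16/57 → 31/57
merge 26/57 + 31/57 → 1
L = 4/57 + 5/19 + 26/57 + 31/57 + 1 = 7/3 ≈ 2.333 bits/symbol.

2.333 bits/symbol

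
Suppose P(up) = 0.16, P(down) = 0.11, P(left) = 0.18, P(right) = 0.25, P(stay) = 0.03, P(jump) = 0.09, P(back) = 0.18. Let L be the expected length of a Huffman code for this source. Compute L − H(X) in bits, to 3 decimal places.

0.062 bits

Entropy H = −Σ p log₂ p ≈ 2.6283 bits.
Huffman merges: 3/100+9/100→3/25; 11/100+3/25→23/100; 4/25+9/50→17/50; 9/50+23/100→41/100; 1/4+17/50→59/100; 41/100+59/100→1. L = 269/100 ≈ 2.6900.
L − H = 2.6900 − 2.6283 = 0.062 bits.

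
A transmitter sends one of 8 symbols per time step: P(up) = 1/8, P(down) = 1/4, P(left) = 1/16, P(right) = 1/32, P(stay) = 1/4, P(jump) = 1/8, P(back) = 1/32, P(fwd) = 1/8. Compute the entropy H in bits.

2.6875 bits

Each probability is a power of 1/2, so log₂(1/p) is an integer.
H = Σ p·log₂(1/p) = 1/8·3 + 1/4·2 + 1/16·4 + 1/32·5 + 1/4·2 + 1/8·3 + 1/32·5 + 1/8·3 = 2.6875 bits.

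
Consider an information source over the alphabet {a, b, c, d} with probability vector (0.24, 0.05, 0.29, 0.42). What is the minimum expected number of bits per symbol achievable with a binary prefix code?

1.87 bits/symbol

Repeatedly combine the two least-probable nodes; the expected code length is the sum of the merged weights.
merge 1/20 + 6/25 → 29/100
merge 29/100 + 29/100 → 29/50
merge 21/50 + 29/50 → 1
L = 29/100 + 29/50 + 1 = 187/100 = 1.87 bits/symbol.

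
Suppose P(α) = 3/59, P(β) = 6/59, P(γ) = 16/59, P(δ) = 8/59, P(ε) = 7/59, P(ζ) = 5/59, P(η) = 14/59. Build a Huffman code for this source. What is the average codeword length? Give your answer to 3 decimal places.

Repeatedly combine the two least-probable nodes; the expected code length is the sum of the merged weights.
merge 3/59 + 5/59 → 8/59
merge 6/59 + 7/59 → 13/59
merge 8/59 + 8/59 → 16/59
merge 13/59 + 14/59 → 27/59
merge 16/59 + 16/59 → 32/59
merge 27/59 + 32/59 → 1
L = 8/59 + 13/59 + 16/59 + 27/59 + 32/59 + 1 = 155/59 ≈ 2.627 bits/symbol.

2.627 bits/symbol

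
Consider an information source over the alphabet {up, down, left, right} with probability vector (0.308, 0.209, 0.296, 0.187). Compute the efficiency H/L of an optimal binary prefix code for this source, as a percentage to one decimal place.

Entropy H = −Σ p log₂ p ≈ 1.9675 bits.
Huffman merges: 187/1000+209/1000→99/250; 37/125+77/250→151/250; 99/250+151/250→1. L = 2 ≈ 2.0000.
Efficiency = H/L = 1.9675/2.0000 = 98.4%.

98.4%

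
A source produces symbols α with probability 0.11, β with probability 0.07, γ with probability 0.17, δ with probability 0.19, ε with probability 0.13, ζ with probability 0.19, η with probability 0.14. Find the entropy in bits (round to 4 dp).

2.7436 bits

H = −Σ pᵢ log₂ pᵢ.
−0.11·log₂(0.11) = 0.3503
−0.07·log₂(0.07) = 0.2686
−0.17·log₂(0.17) = 0.4346
−0.19·log₂(0.19) = 0.4552
−0.13·log₂(0.13) = 0.3826
−0.19·log₂(0.19) = 0.4552
−0.14·log₂(0.14) = 0.3971
Sum ≈ 2.7436 → 2.7436 bits.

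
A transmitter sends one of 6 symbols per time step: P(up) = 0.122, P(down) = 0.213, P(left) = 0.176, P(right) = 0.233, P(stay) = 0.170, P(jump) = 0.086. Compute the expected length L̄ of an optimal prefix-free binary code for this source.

Repeatedly combine the two least-probable nodes; the expected code length is the sum of the merged weights.
merge 43/500 + 61/500 → 26/125
merge 17/100 + 22/125 → 173/500
merge 26/125 + 213/1000 → 421/1000
merge 233/1000 + 173/500 → 579/1000
merge 421/1000 + 579/1000 → 1
L = 26/125 + 173/500 + 421/1000 + 579/1000 + 1 = 1277/500 = 2.554 bits/symbol.

2.554 bits/symbol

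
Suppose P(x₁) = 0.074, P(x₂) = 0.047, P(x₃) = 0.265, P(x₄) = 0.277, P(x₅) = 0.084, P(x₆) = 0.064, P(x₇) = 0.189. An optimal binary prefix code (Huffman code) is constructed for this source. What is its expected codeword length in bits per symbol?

Repeatedly combine the two least-probable nodes; the expected code length is the sum of the merged weights.
merge 47/1000 + 8/125 → 111/1000
merge 37/500 + 21/250 → 79/500
merge 111/1000 + 79/500 → 269/1000
merge 189/1000 + 53/200 → 227/500
merge 269/1000 + 277/1000 → 273/500
merge 227/500 + 273/500 → 1
L = 111/1000 + 79/500 + 269/1000 + 227/500 + 273/500 + 1 = 1269/500 = 2.538 bits/symbol.

2.538 bits/symbol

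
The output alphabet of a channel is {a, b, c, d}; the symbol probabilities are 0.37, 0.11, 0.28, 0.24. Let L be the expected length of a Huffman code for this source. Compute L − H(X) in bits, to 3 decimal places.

0.091 bits

Entropy H = −Σ p log₂ p ≈ 1.8894 bits.
Huffman merges: 11/100+6/25→7/20; 7/25+7/20→63/100; 37/100+63/100→1. L = 99/50 ≈ 1.9800.
L − H = 1.9800 − 1.8894 = 0.091 bits.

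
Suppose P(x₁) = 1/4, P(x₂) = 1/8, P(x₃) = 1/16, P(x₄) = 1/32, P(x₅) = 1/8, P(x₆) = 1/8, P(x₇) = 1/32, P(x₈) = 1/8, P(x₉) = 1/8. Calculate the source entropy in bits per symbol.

Each probability is a power of 1/2, so log₂(1/p) is an integer.
H = Σ p·log₂(1/p) = 1/4·2 + 1/8·3 + 1/16·4 + 1/32·5 + 1/8·3 + 1/8·3 + 1/32·5 + 1/8·3 + 1/8·3 = 2.9375 bits.

2.9375 bits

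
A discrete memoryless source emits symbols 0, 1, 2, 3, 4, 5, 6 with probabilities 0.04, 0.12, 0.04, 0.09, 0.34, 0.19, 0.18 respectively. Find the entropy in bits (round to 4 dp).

2.4809 bits

H = −Σ pᵢ log₂ pᵢ.
−0.04·log₂(0.04) = 0.1858
−0.12·log₂(0.12) = 0.3671
−0.04·log₂(0.04) = 0.1858
−0.09·log₂(0.09) = 0.3127
−0.34·log₂(0.34) = 0.5292
−0.19·log₂(0.19) = 0.4552
−0.18·log₂(0.18) = 0.4453
Sum ≈ 2.4809 → 2.4809 bits.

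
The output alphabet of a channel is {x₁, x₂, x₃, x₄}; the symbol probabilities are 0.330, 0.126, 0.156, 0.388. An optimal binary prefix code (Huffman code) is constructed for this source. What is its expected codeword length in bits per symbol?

1.894 bits/symbol

Repeatedly combine the two least-probable nodes; the expected code length is the sum of the merged weights.
merge 63/500 + 39/250 → 141/500
merge 141/500 + 33/100 → 153/250
merge 97/250 + 153/250 → 1
L = 141/500 + 153/250 + 1 = 947/500 = 1.894 bits/symbol.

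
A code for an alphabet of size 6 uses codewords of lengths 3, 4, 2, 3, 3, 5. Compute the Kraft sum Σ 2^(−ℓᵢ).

With common denominator 2^5 = 32: Σ 2^(−ℓᵢ) = 4/32 + 2/32 + 8/32 + 4/32 + 4/32 + 1/32 = 23/32 = 0.71875.

0.71875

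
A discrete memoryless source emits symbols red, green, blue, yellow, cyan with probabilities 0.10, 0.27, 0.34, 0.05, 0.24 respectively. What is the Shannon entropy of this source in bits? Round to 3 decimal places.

2.082 bits

H = −Σ pᵢ log₂ pᵢ.
−0.10·log₂(0.10) = 0.3322
−0.27·log₂(0.27) = 0.5100
−0.34·log₂(0.34) = 0.5292
−0.05·log₂(0.05) = 0.2161
−0.24·log₂(0.24) = 0.4941
Sum ≈ 2.0816 → 2.082 bits.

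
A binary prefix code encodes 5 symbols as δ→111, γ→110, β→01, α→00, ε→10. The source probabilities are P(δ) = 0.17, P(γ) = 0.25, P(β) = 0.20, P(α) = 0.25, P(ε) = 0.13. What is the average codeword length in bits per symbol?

2.42 bits/symbol

L̄ = Σ pᵢ·ℓᵢ = 0.17·3 + 0.25·3 + 0.20·2 + 0.25·2 + 0.13·2 = 2.42 bits/symbol.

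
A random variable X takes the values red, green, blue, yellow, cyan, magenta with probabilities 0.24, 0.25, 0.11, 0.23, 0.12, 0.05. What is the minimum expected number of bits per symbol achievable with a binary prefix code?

Repeatedly combine the two least-probable nodes; the expected code length is the sum of the merged weights.
merge 1/20 + 11/100 → 4/25
merge 3/25 + 4/25 → 7/25
merge 23/100 + 6/25 → 47/100
merge 1/4 + 7/25 → 53/100
merge 47/100 + 53/100 → 1
L = 4/25 + 7/25 + 47/100 + 53/100 + 1 = 61/25 = 2.44 bits/symbol.

2.44 bits/symbol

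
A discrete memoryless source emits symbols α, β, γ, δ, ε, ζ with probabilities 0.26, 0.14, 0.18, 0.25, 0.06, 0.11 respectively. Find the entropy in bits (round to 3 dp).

H = −Σ pᵢ log₂ pᵢ.
−0.26·log₂(0.26) = 0.5053
−0.14·log₂(0.14) = 0.3971
−0.18·log₂(0.18) = 0.4453
−0.25·log₂(0.25) = 0.5000
−0.06·log₂(0.06) = 0.2435
−0.11·log₂(0.11) = 0.3503
Sum ≈ 2.4415 → 2.442 bits.

2.442 bits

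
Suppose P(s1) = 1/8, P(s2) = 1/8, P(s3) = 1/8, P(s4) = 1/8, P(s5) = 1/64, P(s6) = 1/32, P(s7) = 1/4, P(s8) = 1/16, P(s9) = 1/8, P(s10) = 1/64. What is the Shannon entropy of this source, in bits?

Each probability is a power of 1/2, so log₂(1/p) is an integer.
H = Σ p·log₂(1/p) = 1/8·3 + 1/8·3 + 1/8·3 + 1/8·3 + 1/64·6 + 1/32·5 + 1/4·2 + 1/16·4 + 1/8·3 + 1/64·6 = 2.96875 bits.

2.96875 bits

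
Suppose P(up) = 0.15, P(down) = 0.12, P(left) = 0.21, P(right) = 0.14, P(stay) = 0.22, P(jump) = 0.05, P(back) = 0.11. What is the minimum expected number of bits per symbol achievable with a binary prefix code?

Repeatedly combine the two least-probable nodes; the expected code length is the sum of the merged weights.
merge 1/20 + 11/100 → 4/25
merge 3/25 + 7/50 → 13/50
merge 3/20 + 4/25 → 31/100
merge 21/100 + 11/50 → 43/100
merge 13/50 + 31/100 → 57/100
merge 43/100 + 57/100 → 1
L = 4/25 + 13/50 + 31/100 + 43/100 + 57/100 + 1 = 273/100 = 2.73 bits/symbol.

2.73 bits/symbol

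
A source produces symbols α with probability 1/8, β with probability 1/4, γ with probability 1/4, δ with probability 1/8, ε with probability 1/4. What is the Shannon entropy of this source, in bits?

Each probability is a power of 1/2, so log₂(1/p) is an integer.
H = Σ p·log₂(1/p) = 1/8·3 + 1/4·2 + 1/4·2 + 1/8·3 + 1/4·2 = 2.25 bits.

2.25 bits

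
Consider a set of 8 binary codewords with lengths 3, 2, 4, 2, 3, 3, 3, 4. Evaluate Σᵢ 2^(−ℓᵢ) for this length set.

1.125

With common denominator 2^4 = 16: Σ 2^(−ℓᵢ) = 2/16 + 4/16 + 1/16 + 4/16 + 2/16 + 2/16 + 2/16 + 1/16 = 18/16 = 1.125.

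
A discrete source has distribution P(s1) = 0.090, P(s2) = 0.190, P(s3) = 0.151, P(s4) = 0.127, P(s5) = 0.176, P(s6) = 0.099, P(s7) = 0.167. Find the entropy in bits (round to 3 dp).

H = −Σ pᵢ log₂ pᵢ.
−0.090·log₂(0.090) = 0.3127
−0.190·log₂(0.190) = 0.4552
−0.151·log₂(0.151) = 0.4118
−0.127·log₂(0.127) = 0.3781
−0.176·log₂(0.176) = 0.4411
−0.099·log₂(0.099) = 0.3303
−0.167·log₂(0.167) = 0.4312
Sum ≈ 2.7604 → 2.760 bits.

2.760 bits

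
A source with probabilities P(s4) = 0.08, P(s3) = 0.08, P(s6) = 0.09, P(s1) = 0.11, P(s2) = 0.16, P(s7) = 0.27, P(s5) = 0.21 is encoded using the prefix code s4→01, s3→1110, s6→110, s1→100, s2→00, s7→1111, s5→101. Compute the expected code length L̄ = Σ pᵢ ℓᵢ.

3.11 bits/symbol

L̄ = Σ pᵢ·ℓᵢ = 0.08·2 + 0.08·4 + 0.09·3 + 0.11·3 + 0.16·2 + 0.27·4 + 0.21·3 = 3.11 bits/symbol.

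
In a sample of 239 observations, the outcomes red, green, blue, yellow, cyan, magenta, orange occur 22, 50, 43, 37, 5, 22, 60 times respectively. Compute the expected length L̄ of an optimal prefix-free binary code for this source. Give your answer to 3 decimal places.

Probabilities are the counts divided by 239.
Repeatedly combine the two least-probable nodes; the expected code length is the sum of the merged weights.
merge 5/239 + 22/239 → 27/239
merge 22/239 + 27/239 → 49/239
merge 37/239 + 43/239 → 80/239
merge 49/239 + 50/239 → 99/239
merge 60/239 + 80/239 → 140/239
merge 99/239 + 140/239 → 1
L = 27/239 + 49/239 + 80/239 + 99/239 + 140/239 + 1 = 634/239 ≈ 2.653 bits/symbol.

2.653 bits/symbol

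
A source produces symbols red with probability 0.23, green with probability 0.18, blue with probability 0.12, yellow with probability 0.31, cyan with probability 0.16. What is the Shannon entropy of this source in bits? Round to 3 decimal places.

H = −Σ pᵢ log₂ pᵢ.
−0.23·log₂(0.23) = 0.4877
−0.18·log₂(0.18) = 0.4453
−0.12·log₂(0.12) = 0.3671
−0.31·log₂(0.31) = 0.5238
−0.16·log₂(0.16) = 0.4230
Sum ≈ 2.2469 → 2.247 bits.

2.247 bits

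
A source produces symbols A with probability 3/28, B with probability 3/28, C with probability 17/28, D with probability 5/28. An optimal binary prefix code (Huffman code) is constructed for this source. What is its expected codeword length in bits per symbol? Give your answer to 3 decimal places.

Repeatedly combine the two least-probable nodes; the expected code length is the sum of the merged weights.
merge 3/28 + 3/28 → 3/14
merge 5/28 + 3/14 → 11/28
merge 11/28 + 17/28 → 1
L = 3/14 + 11/28 + 1 = 45/28 ≈ 1.607 bits/symbol.

1.607 bits/symbol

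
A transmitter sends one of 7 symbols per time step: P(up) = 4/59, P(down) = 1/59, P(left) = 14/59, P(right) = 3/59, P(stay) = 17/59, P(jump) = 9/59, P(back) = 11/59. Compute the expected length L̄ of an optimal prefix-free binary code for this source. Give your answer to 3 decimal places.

2.492 bits/symbol

Repeatedly combine the two least-probable nodes; the expected code length is the sum of the merged weights.
merge 1/59 + 3/59 → 4/59
merge 4/59 + 4/59 → 8/59
merge 8/59 + 9/59 → 17/59
merge 11/59 + 14/59 → 25/59
merge 17/59 + 17/59 → 34/59
merge 25/59 + 34/59 → 1
L = 4/59 + 8/59 + 17/59 + 25/59 + 34/59 + 1 = 147/59 ≈ 2.492 bits/symbol.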